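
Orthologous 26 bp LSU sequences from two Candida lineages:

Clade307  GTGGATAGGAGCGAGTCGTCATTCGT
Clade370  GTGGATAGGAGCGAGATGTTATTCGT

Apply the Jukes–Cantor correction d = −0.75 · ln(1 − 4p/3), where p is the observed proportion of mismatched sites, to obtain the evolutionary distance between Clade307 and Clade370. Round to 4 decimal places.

Differing sites — 16:T/A; 17:C/T; 20:C/T.
p = 3/26 = 0.115385.
d = −0.75 · ln(1 − (4/3)·0.115385) = −0.75 · ln(0.846153) = −0.75 · (-0.167055) = 0.1253.

0.1253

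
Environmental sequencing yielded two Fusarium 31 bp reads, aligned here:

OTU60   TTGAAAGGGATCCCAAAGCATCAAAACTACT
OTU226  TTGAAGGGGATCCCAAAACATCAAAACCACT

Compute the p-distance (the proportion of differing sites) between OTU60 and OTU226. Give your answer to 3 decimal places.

Differing sites — 6:A/G; 18:G/A; 28:T/C.
There are 3 differences over 31 sites, so p = 3/31 = 0.097.

0.097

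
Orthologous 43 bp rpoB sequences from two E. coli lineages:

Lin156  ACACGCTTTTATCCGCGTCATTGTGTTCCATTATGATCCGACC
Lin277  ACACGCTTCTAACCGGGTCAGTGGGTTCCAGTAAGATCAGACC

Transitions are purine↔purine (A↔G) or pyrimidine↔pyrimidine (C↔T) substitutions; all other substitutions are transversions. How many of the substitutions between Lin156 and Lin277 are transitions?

1

Differing sites — 9:T/C (Ti); 12:T/A (Tv); 16:C/G (Tv); 21:T/G (Tv); 24:T/G (Tv); 31:T/G (Tv); 34:T/A (Tv); 39:C/A (Tv).
Of the 8 differences, 1 transition and 7 transversions, so the answer is 1.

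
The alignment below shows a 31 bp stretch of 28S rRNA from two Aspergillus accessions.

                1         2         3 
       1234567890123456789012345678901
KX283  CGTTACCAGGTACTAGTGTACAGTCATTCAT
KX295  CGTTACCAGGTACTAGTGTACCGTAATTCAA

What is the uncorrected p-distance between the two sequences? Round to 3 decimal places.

0.097

The sequences differ at positions 22 (A/C), 25 (C/A), 31 (T/A).
There are 3 differences over 31 sites, so p = 3/31 = 0.097.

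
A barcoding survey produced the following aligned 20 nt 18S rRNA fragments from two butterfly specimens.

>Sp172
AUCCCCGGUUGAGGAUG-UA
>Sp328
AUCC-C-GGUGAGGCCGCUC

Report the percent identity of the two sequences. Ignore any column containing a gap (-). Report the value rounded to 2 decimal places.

Excluding the 3 gap columns leaves 17 comparable sites.
Differing sites — 9:U/G; 15:A/C; 16:U/C; 20:A/C.
13 of the 17 comparable sites match, so the percent identity is 13/17 × 100 = 76.47%.

76.47%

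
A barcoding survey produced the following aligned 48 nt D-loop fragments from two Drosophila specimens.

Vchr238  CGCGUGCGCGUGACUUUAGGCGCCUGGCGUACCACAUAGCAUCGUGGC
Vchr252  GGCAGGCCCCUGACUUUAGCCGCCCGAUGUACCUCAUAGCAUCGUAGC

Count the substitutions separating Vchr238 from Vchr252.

Mismatches occur at site 1 (C→G), site 4 (G→A), site 5 (U→G), site 8 (G→C), site 10 (G→C), site 20 (G→C), site 25 (U→C), site 27 (G→A), site 28 (C→U), site 34 (A→U), site 46 (G→A).
That gives 11 mismatches out of 48 aligned sites, so the Hamming distance is 11.

11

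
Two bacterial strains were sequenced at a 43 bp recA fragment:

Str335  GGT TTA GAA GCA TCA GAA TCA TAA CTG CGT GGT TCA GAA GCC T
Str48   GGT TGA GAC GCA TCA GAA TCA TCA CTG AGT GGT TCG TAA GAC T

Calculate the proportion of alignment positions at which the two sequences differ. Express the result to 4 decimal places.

The sequences differ at positions 5 (T/G), 9 (A/C), 23 (A/C), 28 (C/A), 36 (A/G), 37 (G/T), 41 (C/A).
There are 7 differences over 43 sites, so p = 7/43 = 0.1628.

0.1628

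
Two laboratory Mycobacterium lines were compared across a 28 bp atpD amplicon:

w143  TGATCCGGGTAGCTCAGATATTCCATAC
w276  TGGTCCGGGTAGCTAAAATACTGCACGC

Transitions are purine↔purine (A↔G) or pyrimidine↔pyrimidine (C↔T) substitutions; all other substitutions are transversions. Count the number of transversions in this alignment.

2

Differing sites — 3:A/G (Ti); 15:C/A (Tv); 17:G/A (Ti); 21:T/C (Ti); 23:C/G (Tv); 26:T/C (Ti); 27:A/G (Ti).
Of the 7 differences, 5 transitions and 2 transversions, so the answer is 2.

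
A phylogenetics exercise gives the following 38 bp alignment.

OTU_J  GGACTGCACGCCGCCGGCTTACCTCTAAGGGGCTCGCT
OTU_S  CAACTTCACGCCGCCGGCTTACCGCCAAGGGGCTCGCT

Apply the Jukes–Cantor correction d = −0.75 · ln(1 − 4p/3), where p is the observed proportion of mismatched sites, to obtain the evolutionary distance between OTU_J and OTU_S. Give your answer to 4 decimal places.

0.1447

Mismatches occur at site 1 (G→C), site 2 (G→A), site 6 (G→T), site 24 (T→G), site 26 (T→C).
p = 5/38 = 0.131579.
d = −0.75 · ln(1 − (4/3)·0.131579) = −0.75 · ln(0.824561) = −0.75 · (-0.192904) = 0.1447.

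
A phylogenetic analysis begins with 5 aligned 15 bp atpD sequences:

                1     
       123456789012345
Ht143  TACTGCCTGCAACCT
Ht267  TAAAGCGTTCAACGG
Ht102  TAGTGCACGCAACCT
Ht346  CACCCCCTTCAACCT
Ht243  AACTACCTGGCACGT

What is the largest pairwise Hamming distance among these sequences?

9

Pairwise Hamming distances:
  Ht143 vs Ht267: 6
  Ht143 vs Ht102: 3
  Ht143 vs Ht346: 4
  Ht143 vs Ht243: 5
  Ht267 vs Ht102: 7
  Ht267 vs Ht346: 7
  Ht267 vs Ht243: 9
  Ht102 vs Ht346: 7
  Ht102 vs Ht243: 8
  Ht346 vs Ht243: 7
The largest is 9, between Ht267 and Ht243.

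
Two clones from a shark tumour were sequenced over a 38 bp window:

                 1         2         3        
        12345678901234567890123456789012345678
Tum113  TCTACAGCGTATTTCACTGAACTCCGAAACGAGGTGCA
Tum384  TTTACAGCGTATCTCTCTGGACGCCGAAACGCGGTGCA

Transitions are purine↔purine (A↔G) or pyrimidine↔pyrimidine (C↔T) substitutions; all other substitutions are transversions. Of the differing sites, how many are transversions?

Mismatches occur at site 2 (C↔T, transition), site 13 (T↔C, transition), site 16 (A↔T, transversion), site 20 (A↔G, transition), site 23 (T↔G, transversion), site 32 (A↔C, transversion).
Of the 6 differences, 3 transitions and 3 transversions, so the answer is 3.

3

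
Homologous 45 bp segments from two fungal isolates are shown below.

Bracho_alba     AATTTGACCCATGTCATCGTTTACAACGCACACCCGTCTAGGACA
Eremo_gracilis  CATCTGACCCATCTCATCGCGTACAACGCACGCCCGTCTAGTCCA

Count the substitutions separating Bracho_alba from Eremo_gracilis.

8

Differing sites — 1:A/C; 4:T/C; 13:G/C; 20:T/C; 21:T/G; 32:A/G; 42:G/T; 43:A/C.
That gives 8 mismatches out of 45 aligned sites, so the Hamming distance is 8.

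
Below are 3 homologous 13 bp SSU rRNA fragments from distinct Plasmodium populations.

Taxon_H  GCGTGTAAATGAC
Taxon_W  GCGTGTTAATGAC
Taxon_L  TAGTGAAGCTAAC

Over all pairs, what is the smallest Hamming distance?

1

Pairwise Hamming distances:
  Taxon_H vs Taxon_W: 1
  Taxon_H vs Taxon_L: 6
  Taxon_W vs Taxon_L: 7
The smallest is 1, between Taxon_H and Taxon_W.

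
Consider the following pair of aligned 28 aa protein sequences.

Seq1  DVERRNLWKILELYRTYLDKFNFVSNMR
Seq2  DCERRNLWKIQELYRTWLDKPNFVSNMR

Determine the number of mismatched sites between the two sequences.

Differing sites — 2:V/C; 11:L/Q; 17:Y/W; 21:F/P.
That gives 4 mismatches out of 28 aligned sites, so the Hamming distance is 4.

4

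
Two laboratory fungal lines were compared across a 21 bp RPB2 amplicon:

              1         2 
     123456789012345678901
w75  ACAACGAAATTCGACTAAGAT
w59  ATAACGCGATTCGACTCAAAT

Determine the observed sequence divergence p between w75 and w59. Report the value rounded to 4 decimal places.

Differing sites — 2:C/T; 7:A/C; 8:A/G; 17:A/C; 19:G/A.
There are 5 differences over 21 sites, so p = 5/21 = 0.2381.

0.2381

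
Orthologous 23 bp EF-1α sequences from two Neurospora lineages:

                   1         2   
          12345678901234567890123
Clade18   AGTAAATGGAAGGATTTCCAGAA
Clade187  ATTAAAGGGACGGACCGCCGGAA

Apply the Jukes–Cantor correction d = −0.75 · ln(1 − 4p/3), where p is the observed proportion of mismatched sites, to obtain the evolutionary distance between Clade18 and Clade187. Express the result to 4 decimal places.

0.3904

The sequences differ at positions 2 (G/T), 7 (T/G), 11 (A/C), 15 (T/C), 16 (T/C), 17 (T/G), 20 (A/G).
p = 7/23 = 0.304348.
d = −0.75 · ln(1 − (4/3)·0.304348) = −0.75 · ln(0.594203) = −0.75 · (-0.520534) = 0.3904.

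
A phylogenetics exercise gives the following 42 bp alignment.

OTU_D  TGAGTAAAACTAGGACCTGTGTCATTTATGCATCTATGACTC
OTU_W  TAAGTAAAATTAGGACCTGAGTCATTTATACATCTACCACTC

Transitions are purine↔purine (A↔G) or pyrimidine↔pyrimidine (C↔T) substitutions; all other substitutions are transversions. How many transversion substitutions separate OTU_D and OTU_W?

Differing sites — 2:G/A (Ti); 10:C/T (Ti); 20:T/A (Tv); 30:G/A (Ti); 37:T/C (Ti); 38:G/C (Tv).
Of the 6 differences, 4 transitions and 2 transversions, so the answer is 2.

2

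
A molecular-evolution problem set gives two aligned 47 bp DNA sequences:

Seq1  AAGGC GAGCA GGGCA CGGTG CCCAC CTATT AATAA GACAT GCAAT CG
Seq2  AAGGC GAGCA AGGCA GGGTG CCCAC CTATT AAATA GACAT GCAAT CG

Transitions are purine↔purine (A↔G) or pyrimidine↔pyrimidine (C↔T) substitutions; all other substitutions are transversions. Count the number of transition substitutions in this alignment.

1

The sequences differ at positions 11 (G/A, transition), 16 (C/G, transversion), 33 (T/A, transversion), 34 (A/T, transversion).
Of the 4 differences, 1 transition and 3 transversions, so the answer is 1.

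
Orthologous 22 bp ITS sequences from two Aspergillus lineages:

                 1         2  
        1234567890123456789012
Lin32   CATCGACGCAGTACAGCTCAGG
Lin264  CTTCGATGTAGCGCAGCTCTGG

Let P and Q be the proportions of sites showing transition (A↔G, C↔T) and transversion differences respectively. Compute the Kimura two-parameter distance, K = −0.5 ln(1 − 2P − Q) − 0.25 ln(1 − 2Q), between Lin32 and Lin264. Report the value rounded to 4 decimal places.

Differing sites — 2:A/T (Tv); 7:C/T (Ti); 9:C/T (Ti); 12:T/C (Ti); 13:A/G (Ti); 20:A/T (Tv).
Of the 6 differences, 4 transitions and 2 transversions over 22 sites: P = 4/22 = 0.181818, Q = 2/22 = 0.090909.
d = −0.5·ln(0.545455) − 0.25·ln(0.818182) = −0.5·(-0.606135) − 0.25·(-0.200670) = 0.3532.

0.3532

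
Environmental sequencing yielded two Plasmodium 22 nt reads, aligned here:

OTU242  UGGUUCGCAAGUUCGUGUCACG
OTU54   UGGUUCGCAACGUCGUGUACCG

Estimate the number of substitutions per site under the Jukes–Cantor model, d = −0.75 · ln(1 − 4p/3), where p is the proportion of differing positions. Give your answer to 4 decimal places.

The sequences differ at positions 11 (G/C), 12 (U/G), 19 (C/A), 20 (A/C).
p = 4/22 = 0.181818.
d = −0.75 · ln(1 − (4/3)·0.181818) = −0.75 · ln(0.757576) = −0.75 · (-0.277631) = 0.2082.

0.2082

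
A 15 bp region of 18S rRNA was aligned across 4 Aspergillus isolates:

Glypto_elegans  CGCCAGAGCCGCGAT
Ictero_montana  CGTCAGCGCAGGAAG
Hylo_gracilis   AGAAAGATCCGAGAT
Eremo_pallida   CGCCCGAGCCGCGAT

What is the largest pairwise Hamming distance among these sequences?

9

Pairwise Hamming distances:
  Glypto_elegans vs Ictero_montana: 6
  Glypto_elegans vs Hylo_gracilis: 5
  Glypto_elegans vs Eremo_pallida: 1
  Ictero_montana vs Hylo_gracilis: 9
  Ictero_montana vs Eremo_pallida: 7
  Hylo_gracilis vs Eremo_pallida: 6
The largest is 9, between Ictero_montana and Hylo_gracilis.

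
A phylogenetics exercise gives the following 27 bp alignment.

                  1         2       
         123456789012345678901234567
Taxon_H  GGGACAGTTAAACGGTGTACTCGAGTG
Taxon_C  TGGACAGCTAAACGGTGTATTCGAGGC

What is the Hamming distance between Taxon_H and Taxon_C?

Differing sites — 1:G/T; 8:T/C; 20:C/T; 26:T/G; 27:G/C.
That gives 5 mismatches out of 27 aligned sites, so the Hamming distance is 5.

5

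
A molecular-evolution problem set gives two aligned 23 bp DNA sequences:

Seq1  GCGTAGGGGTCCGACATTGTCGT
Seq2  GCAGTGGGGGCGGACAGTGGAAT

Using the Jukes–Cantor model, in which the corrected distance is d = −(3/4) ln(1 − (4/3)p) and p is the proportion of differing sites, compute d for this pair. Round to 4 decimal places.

The sequences differ at positions 3 (G/A), 4 (T/G), 5 (A/T), 10 (T/G), 12 (C/G), 17 (T/G), 20 (T/G), 21 (C/A), 22 (G/A).
p = 9/23 = 0.391304.
d = −0.75 · ln(1 − (4/3)·0.391304) = −0.75 · ln(0.478261) = −0.75 · (-0.737599) = 0.5532.

0.5532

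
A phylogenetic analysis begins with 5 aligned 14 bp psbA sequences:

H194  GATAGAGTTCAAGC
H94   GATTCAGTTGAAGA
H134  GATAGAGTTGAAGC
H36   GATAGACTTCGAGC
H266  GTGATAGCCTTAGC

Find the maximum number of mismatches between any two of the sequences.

9

Pairwise Hamming distances:
  H194 vs H94: 4
  H194 vs H134: 1
  H194 vs H36: 2
  H194 vs H266: 7
  H94 vs H134: 3
  H94 vs H36: 6
  H94 vs H266: 9
  H134 vs H36: 3
  H134 vs H266: 7
  H36 vs H266: 8
The largest is 9, between H94 and H266.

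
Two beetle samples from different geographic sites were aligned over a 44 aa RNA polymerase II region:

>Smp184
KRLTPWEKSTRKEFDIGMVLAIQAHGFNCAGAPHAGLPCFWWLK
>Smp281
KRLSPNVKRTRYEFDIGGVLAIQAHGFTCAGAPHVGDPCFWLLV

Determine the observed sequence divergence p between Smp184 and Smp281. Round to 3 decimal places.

0.250

The sequences differ at positions 4 (T/S), 6 (W/N), 7 (E/V), 9 (S/R), 12 (K/Y), 18 (M/G), 28 (N/T), 35 (A/V), 37 (L/D), 42 (W/L), 44 (K/V).
There are 11 differences over 44 sites, so p = 11/44 = 0.250.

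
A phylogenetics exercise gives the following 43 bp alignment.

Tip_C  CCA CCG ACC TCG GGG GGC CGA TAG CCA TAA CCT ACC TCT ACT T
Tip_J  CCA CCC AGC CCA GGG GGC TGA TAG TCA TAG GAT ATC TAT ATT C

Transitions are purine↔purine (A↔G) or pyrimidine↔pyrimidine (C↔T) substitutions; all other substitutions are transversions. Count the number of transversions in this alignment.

Differing sites — 6:G/C (Tv); 8:C/G (Tv); 10:T/C (Ti); 12:G/A (Ti); 19:C/T (Ti); 25:C/T (Ti); 30:A/G (Ti); 31:C/G (Tv); 32:C/A (Tv); 35:C/T (Ti); 38:C/A (Tv); 41:C/T (Ti); 43:T/C (Ti).
Of the 13 differences, 8 transitions and 5 transversions, so the answer is 5.

5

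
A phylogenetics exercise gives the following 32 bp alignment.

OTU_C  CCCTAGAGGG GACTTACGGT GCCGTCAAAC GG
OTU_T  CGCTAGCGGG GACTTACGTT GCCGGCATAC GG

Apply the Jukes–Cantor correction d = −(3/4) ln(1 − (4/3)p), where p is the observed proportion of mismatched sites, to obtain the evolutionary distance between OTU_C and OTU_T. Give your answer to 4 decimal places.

0.1752

Mismatches occur at site 2 (C↔G), site 7 (A↔C), site 19 (G↔T), site 25 (T↔G), site 28 (A↔T).
p = 5/32 = 0.156250.
d = −0.75 · ln(1 − (4/3)·0.156250) = −0.75 · ln(0.791667) = −0.75 · (-0.233614) = 0.1752.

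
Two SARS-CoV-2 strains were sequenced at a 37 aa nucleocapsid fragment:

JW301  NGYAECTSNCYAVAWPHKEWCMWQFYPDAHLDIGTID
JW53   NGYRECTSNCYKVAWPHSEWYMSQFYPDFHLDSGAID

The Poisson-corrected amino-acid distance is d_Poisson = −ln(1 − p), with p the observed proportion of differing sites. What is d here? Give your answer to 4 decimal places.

The sequences differ at positions 4 (A/R), 12 (A/K), 18 (K/S), 21 (C/Y), 23 (W/S), 29 (A/F), 33 (I/S), 35 (T/A).
p = 8/37 = 0.216216.
d = −ln(1 − 0.216216) = −ln(0.783784) = 0.2436.

0.2436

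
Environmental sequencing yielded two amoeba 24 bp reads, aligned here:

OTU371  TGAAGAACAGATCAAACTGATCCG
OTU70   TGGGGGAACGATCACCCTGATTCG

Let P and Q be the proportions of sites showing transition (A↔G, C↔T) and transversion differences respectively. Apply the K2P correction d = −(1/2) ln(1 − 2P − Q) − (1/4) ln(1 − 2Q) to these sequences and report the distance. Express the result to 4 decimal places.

0.4479

Mismatches occur at site 3 (A↔G, transition), site 4 (A↔G, transition), site 6 (A↔G, transition), site 8 (C↔A, transversion), site 9 (A↔C, transversion), site 15 (A↔C, transversion), site 16 (A↔C, transversion), site 22 (C↔T, transition).
Of the 8 differences, 4 transitions and 4 transversions over 24 sites: P = 4/24 = 0.166667, Q = 4/24 = 0.166667.
d = −0.5·ln(0.499999) − 0.25·ln(0.666666) = −0.5·(-0.693149) − 0.25·(-0.405466) = 0.4479.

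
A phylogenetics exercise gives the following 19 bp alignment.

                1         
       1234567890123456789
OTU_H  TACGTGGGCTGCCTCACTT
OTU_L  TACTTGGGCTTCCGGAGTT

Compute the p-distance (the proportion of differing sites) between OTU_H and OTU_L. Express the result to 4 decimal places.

Differing sites — 4:G/T; 11:G/T; 14:T/G; 15:C/G; 17:C/G.
There are 5 differences over 19 sites, so p = 5/19 = 0.2632.

0.2632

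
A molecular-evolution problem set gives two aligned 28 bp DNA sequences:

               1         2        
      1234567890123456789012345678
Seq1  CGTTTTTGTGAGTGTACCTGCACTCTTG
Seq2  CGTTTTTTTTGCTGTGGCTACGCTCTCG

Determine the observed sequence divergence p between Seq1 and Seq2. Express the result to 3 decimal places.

The sequences differ at positions 8 (G/T), 10 (G/T), 11 (A/G), 12 (G/C), 16 (A/G), 17 (C/G), 20 (G/A), 22 (A/G), 27 (T/C).
There are 9 differences over 28 sites, so p = 9/28 = 0.321.

0.321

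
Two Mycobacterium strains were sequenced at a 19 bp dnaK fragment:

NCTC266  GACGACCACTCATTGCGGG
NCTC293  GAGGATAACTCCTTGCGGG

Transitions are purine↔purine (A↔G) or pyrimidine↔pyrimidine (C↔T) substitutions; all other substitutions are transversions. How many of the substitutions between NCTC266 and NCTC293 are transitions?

Differing sites — 3:C/G (Tv); 6:C/T (Ti); 7:C/A (Tv); 12:A/C (Tv).
Of the 4 differences, 1 transition and 3 transversions, so the answer is 1.

1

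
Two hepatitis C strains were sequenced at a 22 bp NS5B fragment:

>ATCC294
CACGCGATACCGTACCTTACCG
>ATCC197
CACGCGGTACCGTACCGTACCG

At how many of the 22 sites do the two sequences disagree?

Mismatches occur at site 7 (A/G), site 17 (T/G).
That gives 2 mismatches out of 22 aligned sites, so the Hamming distance is 2.

2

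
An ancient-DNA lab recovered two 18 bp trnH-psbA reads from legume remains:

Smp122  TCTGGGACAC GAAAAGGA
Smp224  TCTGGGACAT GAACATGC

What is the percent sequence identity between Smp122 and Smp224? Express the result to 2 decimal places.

77.78%

Mismatches occur at site 10 (C↔T), site 14 (A↔C), site 16 (G↔T), site 18 (A↔C).
14 of the 18 sites match, so the percent identity is 14/18 × 100 = 77.78%.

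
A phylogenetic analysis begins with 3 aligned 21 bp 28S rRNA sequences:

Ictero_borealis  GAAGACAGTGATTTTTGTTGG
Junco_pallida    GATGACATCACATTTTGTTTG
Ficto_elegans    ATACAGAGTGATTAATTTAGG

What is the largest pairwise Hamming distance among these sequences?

15

Pairwise Hamming distances:
  Ictero_borealis vs Junco_pallida: 7
  Ictero_borealis vs Ficto_elegans: 8
  Junco_pallida vs Ficto_elegans: 15
The largest is 15, between Junco_pallida and Ficto_elegans.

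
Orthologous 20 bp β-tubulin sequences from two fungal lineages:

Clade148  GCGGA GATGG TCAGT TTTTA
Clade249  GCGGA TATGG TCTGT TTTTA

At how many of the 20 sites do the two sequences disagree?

2

Differing sites — 6:G/T; 13:A/T.
That gives 2 mismatches out of 20 aligned sites, so the Hamming distance is 2.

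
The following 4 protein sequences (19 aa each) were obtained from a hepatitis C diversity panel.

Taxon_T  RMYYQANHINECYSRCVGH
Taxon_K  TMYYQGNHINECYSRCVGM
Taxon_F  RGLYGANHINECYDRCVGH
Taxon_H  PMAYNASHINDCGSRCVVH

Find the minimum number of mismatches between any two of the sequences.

Pairwise Hamming distances:
  Taxon_T vs Taxon_K: 3
  Taxon_T vs Taxon_F: 4
  Taxon_T vs Taxon_H: 7
  Taxon_K vs Taxon_F: 7
  Taxon_K vs Taxon_H: 9
  Taxon_F vs Taxon_H: 9
The smallest is 3, between Taxon_T and Taxon_K.

3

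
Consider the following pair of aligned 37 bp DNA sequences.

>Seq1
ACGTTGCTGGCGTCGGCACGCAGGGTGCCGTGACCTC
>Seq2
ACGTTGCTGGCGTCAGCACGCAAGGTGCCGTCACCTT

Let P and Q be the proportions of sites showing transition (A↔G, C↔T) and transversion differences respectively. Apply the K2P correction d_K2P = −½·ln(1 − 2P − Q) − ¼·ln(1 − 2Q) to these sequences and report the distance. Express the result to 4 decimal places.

Differing sites — 15:G/A (Ti); 23:G/A (Ti); 32:G/C (Tv); 37:C/T (Ti).
Of the 4 differences, 3 transitions and 1 transversion over 37 sites: P = 3/37 = 0.081081, Q = 1/37 = 0.027027.
d = −0.5·ln(0.810811) − 0.25·ln(0.945946) = −0.5·(-0.209720) − 0.25·(-0.055570) = 0.1188.

0.1188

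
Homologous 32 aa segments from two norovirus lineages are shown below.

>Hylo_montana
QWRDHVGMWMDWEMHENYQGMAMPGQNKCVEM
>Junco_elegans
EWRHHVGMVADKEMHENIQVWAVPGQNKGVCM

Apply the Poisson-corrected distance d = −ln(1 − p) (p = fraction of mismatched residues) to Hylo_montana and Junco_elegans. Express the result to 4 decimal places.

0.4212

The sequences differ at positions 1 (Q/E), 4 (D/H), 9 (W/V), 10 (M/A), 12 (W/K), 18 (Y/I), 20 (G/V), 21 (M/W), 23 (M/V), 29 (C/G), 31 (E/C).
p = 11/32 = 0.343750.
d = −ln(1 − 0.343750) = −ln(0.656250) = 0.4212.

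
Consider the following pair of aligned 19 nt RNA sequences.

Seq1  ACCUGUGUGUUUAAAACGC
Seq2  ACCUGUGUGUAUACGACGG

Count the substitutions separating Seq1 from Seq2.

Differing sites — 11:U/A; 14:A/C; 15:A/G; 19:C/G.
That gives 4 mismatches out of 19 aligned sites, so the Hamming distance is 4.

4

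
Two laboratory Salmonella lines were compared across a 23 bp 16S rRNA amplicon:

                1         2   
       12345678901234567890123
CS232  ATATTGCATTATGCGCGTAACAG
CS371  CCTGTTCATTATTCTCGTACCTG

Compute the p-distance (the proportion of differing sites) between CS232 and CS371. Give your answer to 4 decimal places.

0.3913

Mismatches occur at site 1 (A/C), site 2 (T/C), site 3 (A/T), site 4 (T/G), site 6 (G/T), site 13 (G/T), site 15 (G/T), site 20 (A/C), site 22 (A/T).
There are 9 differences over 23 sites, so p = 9/23 = 0.3913.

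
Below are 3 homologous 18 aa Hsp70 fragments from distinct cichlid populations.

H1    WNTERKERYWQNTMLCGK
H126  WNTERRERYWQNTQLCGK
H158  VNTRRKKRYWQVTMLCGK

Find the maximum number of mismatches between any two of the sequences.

6

Pairwise Hamming distances:
  H1 vs H126: 2
  H1 vs H158: 4
  H126 vs H158: 6
The largest is 6, between H126 and H158.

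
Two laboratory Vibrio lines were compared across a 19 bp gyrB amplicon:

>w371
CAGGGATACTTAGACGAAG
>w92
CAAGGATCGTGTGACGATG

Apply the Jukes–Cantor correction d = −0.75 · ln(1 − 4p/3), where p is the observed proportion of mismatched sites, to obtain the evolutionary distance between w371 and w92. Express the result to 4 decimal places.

Mismatches occur at site 3 (G→A), site 8 (A→C), site 9 (C→G), site 11 (T→G), site 12 (A→T), site 18 (A→T).
p = 6/19 = 0.315789.
d = −0.75 · ln(1 − (4/3)·0.315789) = −0.75 · ln(0.578948) = −0.75 · (-0.546543) = 0.4099.

0.4099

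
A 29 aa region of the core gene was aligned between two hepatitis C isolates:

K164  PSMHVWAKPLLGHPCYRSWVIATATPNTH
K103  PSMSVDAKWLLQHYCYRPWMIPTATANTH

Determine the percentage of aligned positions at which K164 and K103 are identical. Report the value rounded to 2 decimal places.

The sequences differ at positions 4 (H/S), 6 (W/D), 9 (P/W), 12 (G/Q), 14 (P/Y), 18 (S/P), 20 (V/M), 22 (A/P), 26 (P/A).
20 of the 29 sites match, so the percent identity is 20/29 × 100 = 68.97%.

68.97%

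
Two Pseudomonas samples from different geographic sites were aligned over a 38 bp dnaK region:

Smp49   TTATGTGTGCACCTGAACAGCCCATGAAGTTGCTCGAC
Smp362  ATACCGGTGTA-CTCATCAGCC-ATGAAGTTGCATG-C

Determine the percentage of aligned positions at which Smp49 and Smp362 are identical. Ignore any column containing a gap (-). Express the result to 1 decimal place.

74.3%

Excluding the 3 gap columns leaves 35 comparable sites.
The sequences differ at positions 1 (T/A), 4 (T/C), 5 (G/C), 6 (T/G), 10 (C/T), 15 (G/C), 17 (A/T), 34 (T/A), 35 (C/T).
26 of the 35 comparable sites match, so the percent identity is 26/35 × 100 = 74.3%.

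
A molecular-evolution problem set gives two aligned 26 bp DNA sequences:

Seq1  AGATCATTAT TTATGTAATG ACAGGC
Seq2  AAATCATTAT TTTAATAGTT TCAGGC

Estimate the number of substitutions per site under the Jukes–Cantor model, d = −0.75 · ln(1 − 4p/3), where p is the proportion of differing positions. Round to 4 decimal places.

0.3335

The sequences differ at positions 2 (G/A), 13 (A/T), 14 (T/A), 15 (G/A), 18 (A/G), 20 (G/T), 21 (A/T).
p = 7/26 = 0.269231.
d = −0.75 · ln(1 − (4/3)·0.269231) = −0.75 · ln(0.641025) = −0.75 · (-0.444687) = 0.3335.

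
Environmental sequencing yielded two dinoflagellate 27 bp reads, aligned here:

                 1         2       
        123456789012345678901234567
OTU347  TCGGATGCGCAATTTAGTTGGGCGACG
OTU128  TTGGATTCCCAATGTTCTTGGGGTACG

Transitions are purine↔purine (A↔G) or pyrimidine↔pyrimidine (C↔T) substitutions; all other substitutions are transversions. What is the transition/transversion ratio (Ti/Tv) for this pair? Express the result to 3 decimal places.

0.143

Differing sites — 2:C/T (Ti); 7:G/T (Tv); 9:G/C (Tv); 14:T/G (Tv); 16:A/T (Tv); 17:G/C (Tv); 23:C/G (Tv); 24:G/T (Tv).
Of the 8 differences, 1 transition and 7 transversions, so Ti/Tv = 1/7 = 0.143.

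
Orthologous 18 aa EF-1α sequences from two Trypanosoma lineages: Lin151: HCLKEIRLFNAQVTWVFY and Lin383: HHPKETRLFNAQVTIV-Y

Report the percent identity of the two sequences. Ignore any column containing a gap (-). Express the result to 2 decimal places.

76.47%

Excluding the 1 gap column leaves 17 comparable sites.
Mismatches occur at site 2 (C/H), site 3 (L/P), site 6 (I/T), site 15 (W/I).
13 of the 17 comparable sites match, so the percent identity is 13/17 × 100 = 76.47%.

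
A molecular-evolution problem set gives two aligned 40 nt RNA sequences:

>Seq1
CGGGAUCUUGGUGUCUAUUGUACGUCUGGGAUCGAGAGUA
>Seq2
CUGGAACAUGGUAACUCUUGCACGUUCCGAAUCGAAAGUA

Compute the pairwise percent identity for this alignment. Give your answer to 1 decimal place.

70.0%

Mismatches occur at site 2 (G/U), site 6 (U/A), site 8 (U/A), site 13 (G/A), site 14 (U/A), site 17 (A/C), site 21 (U/C), site 26 (C/U), site 27 (U/C), site 28 (G/C), site 30 (G/A), site 36 (G/A).
28 of the 40 sites match, so the percent identity is 28/40 × 100 = 70.0%.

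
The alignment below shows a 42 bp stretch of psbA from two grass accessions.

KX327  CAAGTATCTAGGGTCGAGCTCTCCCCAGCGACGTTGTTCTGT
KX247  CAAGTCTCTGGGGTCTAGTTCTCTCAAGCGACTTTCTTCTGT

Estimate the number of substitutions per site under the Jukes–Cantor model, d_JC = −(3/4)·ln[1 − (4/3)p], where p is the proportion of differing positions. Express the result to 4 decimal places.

0.2197

Differing sites — 6:A/C; 10:A/G; 16:G/T; 19:C/T; 24:C/T; 26:C/A; 33:G/T; 36:G/C.
p = 8/42 = 0.190476.
d = −0.75 · ln(1 − (4/3)·0.190476) = −0.75 · ln(0.746032) = −0.75 · (-0.292987) = 0.2197.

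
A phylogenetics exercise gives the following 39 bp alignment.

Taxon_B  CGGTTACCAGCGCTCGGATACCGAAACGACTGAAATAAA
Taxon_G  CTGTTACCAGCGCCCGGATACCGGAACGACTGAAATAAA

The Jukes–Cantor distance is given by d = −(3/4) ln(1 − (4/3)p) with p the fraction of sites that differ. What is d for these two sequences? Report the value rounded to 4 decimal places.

Mismatches occur at site 2 (G→T), site 14 (T→C), site 24 (A→G).
p = 3/39 = 0.076923.
d = −0.75 · ln(1 − (4/3)·0.076923) = −0.75 · ln(0.897436) = −0.75 · (-0.108213) = 0.0812.

0.0812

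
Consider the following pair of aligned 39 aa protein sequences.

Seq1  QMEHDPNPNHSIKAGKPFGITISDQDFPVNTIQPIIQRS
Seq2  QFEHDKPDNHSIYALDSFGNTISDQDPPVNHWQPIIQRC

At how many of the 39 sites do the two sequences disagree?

13

The sequences differ at positions 2 (M/F), 6 (P/K), 7 (N/P), 8 (P/D), 13 (K/Y), 15 (G/L), 16 (K/D), 17 (P/S), 20 (I/N), 27 (F/P), 31 (T/H), 32 (I/W), 39 (S/C).
That gives 13 mismatches out of 39 aligned sites, so the Hamming distance is 13.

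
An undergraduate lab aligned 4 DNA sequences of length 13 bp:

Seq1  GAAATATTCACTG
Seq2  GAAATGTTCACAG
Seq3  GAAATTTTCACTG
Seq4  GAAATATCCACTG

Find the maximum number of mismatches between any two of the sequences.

Pairwise Hamming distances:
  Seq1 vs Seq2: 2
  Seq1 vs Seq3: 1
  Seq1 vs Seq4: 1
  Seq2 vs Seq3: 2
  Seq2 vs Seq4: 3
  Seq3 vs Seq4: 2
The largest is 3, between Seq2 and Seq4.

3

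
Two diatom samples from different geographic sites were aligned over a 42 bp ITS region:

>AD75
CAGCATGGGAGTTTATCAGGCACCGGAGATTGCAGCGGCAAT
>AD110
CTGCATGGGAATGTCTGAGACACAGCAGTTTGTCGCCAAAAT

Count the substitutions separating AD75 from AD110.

Differing sites — 2:A/T; 11:G/A; 13:T/G; 15:A/C; 17:C/G; 20:G/A; 24:C/A; 26:G/C; 29:A/T; 33:C/T; 34:A/C; 37:G/C; 38:G/A; 39:C/A.
That gives 14 mismatches out of 42 aligned sites, so the Hamming distance is 14.

14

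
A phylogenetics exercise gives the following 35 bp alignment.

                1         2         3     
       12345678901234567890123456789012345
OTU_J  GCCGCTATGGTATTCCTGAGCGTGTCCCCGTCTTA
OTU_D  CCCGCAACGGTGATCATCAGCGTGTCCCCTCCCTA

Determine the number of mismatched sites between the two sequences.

The sequences differ at positions 1 (G/C), 6 (T/A), 8 (T/C), 12 (A/G), 13 (T/A), 16 (C/A), 18 (G/C), 30 (G/T), 31 (T/C), 33 (T/C).
That gives 10 mismatches out of 35 aligned sites, so the Hamming distance is 10.

10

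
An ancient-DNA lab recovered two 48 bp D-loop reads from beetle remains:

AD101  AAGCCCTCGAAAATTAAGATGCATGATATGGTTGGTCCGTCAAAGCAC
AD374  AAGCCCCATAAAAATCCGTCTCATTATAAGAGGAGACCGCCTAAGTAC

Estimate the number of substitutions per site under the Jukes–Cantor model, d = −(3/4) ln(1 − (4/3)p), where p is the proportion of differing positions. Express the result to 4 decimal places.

0.5627

The sequences differ at positions 7 (T/C), 8 (C/A), 9 (G/T), 14 (T/A), 16 (A/C), 17 (A/C), 19 (A/T), 20 (T/C), 21 (G/T), 25 (G/T), 29 (T/A), 31 (G/A), 32 (T/G), 33 (T/G), 34 (G/A), 36 (T/A), 40 (T/C), 42 (A/T), 46 (C/T).
p = 19/48 = 0.395833.
d = −0.75 · ln(1 − (4/3)·0.395833) = −0.75 · ln(0.472223) = −0.75 · (-0.750304) = 0.5627.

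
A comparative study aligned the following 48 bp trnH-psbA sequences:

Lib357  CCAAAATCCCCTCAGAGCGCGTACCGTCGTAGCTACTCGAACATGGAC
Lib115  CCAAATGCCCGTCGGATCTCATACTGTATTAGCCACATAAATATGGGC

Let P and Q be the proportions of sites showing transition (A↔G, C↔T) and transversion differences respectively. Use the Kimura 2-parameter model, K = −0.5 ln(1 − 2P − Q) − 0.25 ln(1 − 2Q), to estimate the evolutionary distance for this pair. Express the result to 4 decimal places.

The sequences differ at positions 6 (A/T, transversion), 7 (T/G, transversion), 11 (C/G, transversion), 14 (A/G, transition), 17 (G/T, transversion), 19 (G/T, transversion), 21 (G/A, transition), 25 (C/T, transition), 28 (C/A, transversion), 29 (G/T, transversion), 34 (T/C, transition), 37 (T/A, transversion), 38 (C/T, transition), 39 (G/A, transition), 42 (C/T, transition), 47 (A/G, transition).
Of the 16 differences, 8 transitions and 8 transversions over 48 sites: P = 8/48 = 0.166667, Q = 8/48 = 0.166667.
d = −0.5·ln(0.499999) − 0.25·ln(0.666666) = −0.5·(-0.693149) − 0.25·(-0.405466) = 0.4479.

0.4479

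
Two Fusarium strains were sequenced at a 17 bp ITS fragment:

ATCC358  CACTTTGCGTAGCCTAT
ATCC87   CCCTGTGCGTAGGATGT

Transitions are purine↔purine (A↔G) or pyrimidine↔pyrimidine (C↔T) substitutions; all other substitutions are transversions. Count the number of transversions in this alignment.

Mismatches occur at site 2 (A→C, transversion), site 5 (T→G, transversion), site 13 (C→G, transversion), site 14 (C→A, transversion), site 16 (A→G, transition).
Of the 5 differences, 1 transition and 4 transversions, so the answer is 4.

4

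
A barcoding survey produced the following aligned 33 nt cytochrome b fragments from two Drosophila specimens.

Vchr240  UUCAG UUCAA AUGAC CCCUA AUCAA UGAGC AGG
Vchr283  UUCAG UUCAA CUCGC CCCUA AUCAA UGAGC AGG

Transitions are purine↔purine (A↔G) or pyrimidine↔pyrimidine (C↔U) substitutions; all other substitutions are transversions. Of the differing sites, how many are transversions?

Differing sites — 11:A/C (Tv); 13:G/C (Tv); 14:A/G (Ti).
Of the 3 differences, 1 transition and 2 transversions, so the answer is 2.

2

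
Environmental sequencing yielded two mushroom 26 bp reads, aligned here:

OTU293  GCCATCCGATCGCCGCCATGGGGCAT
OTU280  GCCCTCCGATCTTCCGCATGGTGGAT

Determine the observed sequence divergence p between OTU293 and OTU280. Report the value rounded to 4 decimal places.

0.2692

Mismatches occur at site 4 (A↔C), site 12 (G↔T), site 13 (C↔T), site 15 (G↔C), site 16 (C↔G), site 22 (G↔T), site 24 (C↔G).
There are 7 differences over 26 sites, so p = 7/26 = 0.2692.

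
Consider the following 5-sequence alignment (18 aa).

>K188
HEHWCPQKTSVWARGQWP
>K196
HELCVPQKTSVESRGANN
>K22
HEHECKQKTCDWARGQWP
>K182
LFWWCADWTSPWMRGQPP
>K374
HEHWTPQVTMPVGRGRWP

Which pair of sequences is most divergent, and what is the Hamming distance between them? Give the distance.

14

Pairwise Hamming distances:
  K188 vs K196: 8
  K188 vs K22: 4
  K188 vs K182: 9
  K188 vs K374: 7
  K196 vs K22: 11
  K196 vs K182: 14
  K196 vs K374: 11
  K22 vs K182: 11
  K22 vs K374: 9
  K182 vs K374: 12
The largest is 14, between K196 and K182.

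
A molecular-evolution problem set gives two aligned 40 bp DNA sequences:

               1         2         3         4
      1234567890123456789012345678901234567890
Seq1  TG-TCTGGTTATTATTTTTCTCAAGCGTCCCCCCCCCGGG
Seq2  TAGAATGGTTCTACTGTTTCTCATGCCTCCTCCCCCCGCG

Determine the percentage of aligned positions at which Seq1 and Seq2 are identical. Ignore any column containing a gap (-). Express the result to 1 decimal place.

71.8%

Excluding the 1 gap column leaves 39 comparable sites.
Mismatches occur at site 2 (G↔A), site 4 (T↔A), site 5 (C↔A), site 11 (A↔C), site 13 (T↔A), site 14 (A↔C), site 16 (T↔G), site 24 (A↔T), site 27 (G↔C), site 31 (C↔T), site 39 (G↔C).
28 of the 39 comparable sites match, so the percent identity is 28/39 × 100 = 71.8%.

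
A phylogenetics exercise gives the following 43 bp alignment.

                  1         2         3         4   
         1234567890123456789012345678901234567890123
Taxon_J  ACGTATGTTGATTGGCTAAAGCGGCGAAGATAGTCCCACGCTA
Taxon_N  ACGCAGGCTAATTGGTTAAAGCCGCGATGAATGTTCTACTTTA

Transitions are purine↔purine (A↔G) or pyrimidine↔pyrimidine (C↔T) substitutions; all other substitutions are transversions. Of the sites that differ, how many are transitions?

7

Mismatches occur at site 4 (T/C, transition), site 6 (T/G, transversion), site 8 (T/C, transition), site 10 (G/A, transition), site 16 (C/T, transition), site 23 (G/C, transversion), site 28 (A/T, transversion), site 31 (T/A, transversion), site 32 (A/T, transversion), site 35 (C/T, transition), site 37 (C/T, transition), site 40 (G/T, transversion), site 41 (C/T, transition).
Of the 13 differences, 7 transitions and 6 transversions, so the answer is 7.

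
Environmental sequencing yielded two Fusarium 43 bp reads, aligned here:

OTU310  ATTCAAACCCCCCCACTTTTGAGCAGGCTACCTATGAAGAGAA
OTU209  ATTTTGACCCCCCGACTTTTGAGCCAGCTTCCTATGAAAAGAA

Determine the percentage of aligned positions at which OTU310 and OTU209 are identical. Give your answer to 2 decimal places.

81.40%

Mismatches occur at site 4 (C↔T), site 5 (A↔T), site 6 (A↔G), site 14 (C↔G), site 25 (A↔C), site 26 (G↔A), site 30 (A↔T), site 39 (G↔A).
35 of the 43 sites match, so the percent identity is 35/43 × 100 = 81.40%.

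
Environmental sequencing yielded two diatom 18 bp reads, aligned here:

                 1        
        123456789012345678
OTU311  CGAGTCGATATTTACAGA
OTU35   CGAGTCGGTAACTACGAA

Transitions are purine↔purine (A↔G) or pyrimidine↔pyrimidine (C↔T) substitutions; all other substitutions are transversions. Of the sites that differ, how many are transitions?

4

Differing sites — 8:A/G (Ti); 11:T/A (Tv); 12:T/C (Ti); 16:A/G (Ti); 17:G/A (Ti).
Of the 5 differences, 4 transitions and 1 transversion, so the answer is 4.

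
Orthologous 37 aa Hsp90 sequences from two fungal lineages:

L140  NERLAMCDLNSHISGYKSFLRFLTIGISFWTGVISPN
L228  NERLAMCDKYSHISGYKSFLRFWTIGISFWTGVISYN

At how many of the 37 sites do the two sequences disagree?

Differing sites — 9:L/K; 10:N/Y; 23:L/W; 36:P/Y.
That gives 4 mismatches out of 37 aligned sites, so the Hamming distance is 4.

4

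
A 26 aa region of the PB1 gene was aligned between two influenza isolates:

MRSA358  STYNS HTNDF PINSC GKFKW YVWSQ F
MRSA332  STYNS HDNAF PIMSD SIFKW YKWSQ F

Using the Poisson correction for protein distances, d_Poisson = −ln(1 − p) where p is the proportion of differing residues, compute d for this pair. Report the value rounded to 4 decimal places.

0.3137

Differing sites — 7:T/D; 9:D/A; 13:N/M; 15:C/D; 16:G/S; 17:K/I; 22:V/K.
p = 7/26 = 0.269231.
d = −ln(1 − 0.269231) = −ln(0.730769) = 0.3137.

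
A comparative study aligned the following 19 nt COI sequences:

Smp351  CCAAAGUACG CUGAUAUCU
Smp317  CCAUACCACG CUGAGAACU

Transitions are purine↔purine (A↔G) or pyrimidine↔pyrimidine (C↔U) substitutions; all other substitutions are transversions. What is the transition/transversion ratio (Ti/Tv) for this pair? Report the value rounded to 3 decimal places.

0.250

Differing sites — 4:A/U (Tv); 6:G/C (Tv); 7:U/C (Ti); 15:U/G (Tv); 17:U/A (Tv).
Of the 5 differences, 1 transition and 4 transversions, so Ti/Tv = 1/4 = 0.250.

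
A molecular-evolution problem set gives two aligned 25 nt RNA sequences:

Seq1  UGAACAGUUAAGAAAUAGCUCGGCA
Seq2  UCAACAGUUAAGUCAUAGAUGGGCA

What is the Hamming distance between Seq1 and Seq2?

5

Mismatches occur at site 2 (G↔C), site 13 (A↔U), site 14 (A↔C), site 19 (C↔A), site 21 (C↔G).
That gives 5 mismatches out of 25 aligned sites, so the Hamming distance is 5.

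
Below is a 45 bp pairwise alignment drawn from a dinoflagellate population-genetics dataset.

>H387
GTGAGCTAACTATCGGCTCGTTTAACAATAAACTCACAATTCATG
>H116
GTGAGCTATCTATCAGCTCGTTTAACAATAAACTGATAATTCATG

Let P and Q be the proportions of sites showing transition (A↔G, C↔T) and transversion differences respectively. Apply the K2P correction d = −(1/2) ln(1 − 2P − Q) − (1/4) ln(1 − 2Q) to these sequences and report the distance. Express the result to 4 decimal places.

Differing sites — 9:A/T (Tv); 15:G/A (Ti); 35:C/G (Tv); 37:C/T (Ti).
Of the 4 differences, 2 transitions and 2 transversions over 45 sites: P = 2/45 = 0.044444, Q = 2/45 = 0.044444.
d = −0.5·ln(0.866668) − 0.25·ln(0.911112) = −0.5·(-0.143099) − 0.25·(-0.093089) = 0.0948.

0.0948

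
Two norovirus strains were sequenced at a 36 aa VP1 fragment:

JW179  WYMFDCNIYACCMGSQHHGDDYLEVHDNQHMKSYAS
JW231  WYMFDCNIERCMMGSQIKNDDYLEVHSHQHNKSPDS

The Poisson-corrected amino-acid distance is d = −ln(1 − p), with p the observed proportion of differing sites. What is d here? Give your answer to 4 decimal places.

The sequences differ at positions 9 (Y/E), 10 (A/R), 12 (C/M), 17 (H/I), 18 (H/K), 19 (G/N), 27 (D/S), 28 (N/H), 31 (M/N), 34 (Y/P), 35 (A/D).
p = 11/36 = 0.305556.
d = −ln(1 − 0.305556) = −ln(0.694444) = 0.3646.

0.3646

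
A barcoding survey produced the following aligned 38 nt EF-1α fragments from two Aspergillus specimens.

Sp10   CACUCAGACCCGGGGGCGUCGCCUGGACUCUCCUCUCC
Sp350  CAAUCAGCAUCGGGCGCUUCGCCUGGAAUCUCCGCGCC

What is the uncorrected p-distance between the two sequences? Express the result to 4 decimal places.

Mismatches occur at site 3 (C↔A), site 8 (A↔C), site 9 (C↔A), site 10 (C↔U), site 15 (G↔C), site 18 (G↔U), site 28 (C↔A), site 34 (U↔G), site 36 (U↔G).
There are 9 differences over 38 sites, so p = 9/38 = 0.2368.

0.2368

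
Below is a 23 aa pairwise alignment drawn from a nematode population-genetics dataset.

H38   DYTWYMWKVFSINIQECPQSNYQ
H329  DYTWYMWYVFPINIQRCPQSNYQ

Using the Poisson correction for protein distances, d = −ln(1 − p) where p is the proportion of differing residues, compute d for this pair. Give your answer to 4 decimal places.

0.1398

The sequences differ at positions 8 (K/Y), 11 (S/P), 16 (E/R).
p = 3/23 = 0.130435.
d = −ln(1 − 0.130435) = −ln(0.869565) = 0.1398.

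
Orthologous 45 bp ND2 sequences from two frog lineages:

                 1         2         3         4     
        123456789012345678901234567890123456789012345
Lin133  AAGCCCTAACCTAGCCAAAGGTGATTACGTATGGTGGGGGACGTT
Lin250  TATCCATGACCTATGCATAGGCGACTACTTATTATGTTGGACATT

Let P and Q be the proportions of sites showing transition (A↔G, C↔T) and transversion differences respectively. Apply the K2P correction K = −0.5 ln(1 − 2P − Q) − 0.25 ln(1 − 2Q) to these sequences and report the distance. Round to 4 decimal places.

0.4408

The sequences differ at positions 1 (A/T, transversion), 3 (G/T, transversion), 6 (C/A, transversion), 8 (A/G, transition), 14 (G/T, transversion), 15 (C/G, transversion), 18 (A/T, transversion), 22 (T/C, transition), 25 (T/C, transition), 29 (G/T, transversion), 33 (G/T, transversion), 34 (G/A, transition), 37 (G/T, transversion), 38 (G/T, transversion), 43 (G/A, transition).
Of the 15 differences, 5 transitions and 10 transversions over 45 sites: P = 5/45 = 0.111111, Q = 10/45 = 0.222222.
d = −0.5·ln(0.555556) − 0.25·ln(0.555556) = −0.5·(-0.587786) − 0.25·(-0.587786) = 0.4408.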